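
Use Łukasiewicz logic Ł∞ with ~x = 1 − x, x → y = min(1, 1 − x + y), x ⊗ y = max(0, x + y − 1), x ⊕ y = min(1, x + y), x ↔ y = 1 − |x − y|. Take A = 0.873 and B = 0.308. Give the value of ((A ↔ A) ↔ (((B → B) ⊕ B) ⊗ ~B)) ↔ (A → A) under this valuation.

0.692

A ↔ A = 1 − |0.873 − 0.873| = 1 − 0.000 = 1.000
B → B = min(1, 1 − 0.308 + 0.308) = min(1, 1.000) = 1.000
(B → B) ⊕ B = min(1, 1.000 + 0.308) = min(1, 1.308) = 1.000
~B = 1 − 0.308 = 0.692
((B → B) ⊕ B) ⊗ ~B = max(0, 1.000 + 0.692 − 1) = max(0, 0.692) = 0.692
(A ↔ A) ↔ (((B → B) ⊕ B) ⊗ ~B) = 1 − |1.000 − 0.692| = 1 − 0.308 = 0.692
A → A = min(1, 1 − 0.873 + 0.873) = min(1, 1.000) = 1.000
((A ↔ A) ↔ (((B → B) ⊕ B) ⊗ ~B)) ↔ (A → A) = 1 − |0.692 − 1.000| = 1 − 0.308 = 0.692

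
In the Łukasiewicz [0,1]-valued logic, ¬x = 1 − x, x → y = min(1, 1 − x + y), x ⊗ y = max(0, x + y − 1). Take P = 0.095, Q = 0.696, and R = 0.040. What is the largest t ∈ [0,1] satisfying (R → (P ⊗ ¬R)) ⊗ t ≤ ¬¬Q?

¬R = 1 − 0.040 = 0.960
P ⊗ ¬R = max(0, 0.095 + 0.960 − 1) = max(0, 0.055) = 0.055
R → (P ⊗ ¬R) = min(1, 1 − 0.040 + 0.055) = min(1, 1.015) = 1.000
So the left factor is R → (P ⊗ ¬R) = 1.000.
¬Q = 1 − 0.696 = 0.304
¬¬Q = 1 − 0.304 = 0.696
So the right-hand bound is ¬¬Q = 0.696.
The residuum of the Łukasiewicz t-norm gives the supremum: min(1, 1 − 1.000 + 0.696).
1 − 1.000 + 0.696 = 0.696, so t = min(1, 0.696) = 0.696.
Check: 1.000 ⊗ 0.696 = max(0, 0.696) = 0.696 ≤ 0.696.

0.696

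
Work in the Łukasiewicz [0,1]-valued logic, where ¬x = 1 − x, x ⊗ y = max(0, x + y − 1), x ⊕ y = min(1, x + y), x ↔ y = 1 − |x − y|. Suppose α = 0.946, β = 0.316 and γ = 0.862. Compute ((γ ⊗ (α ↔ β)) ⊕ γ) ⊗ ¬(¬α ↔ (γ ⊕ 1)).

α ↔ β = 1 − |0.946 − 0.316| = 1 − 0.630 = 0.370
γ ⊗ (α ↔ β) = max(0, 0.862 + 0.370 − 1) = max(0, 0.232) = 0.232
(γ ⊗ (α ↔ β)) ⊕ γ = min(1, 0.232 + 0.862) = min(1, 1.094) = 1.000
¬α = 1 − 0.946 = 0.054
γ ⊕ 1 = min(1, 0.862 + 1.000) = min(1, 1.862) = 1.000
¬α ↔ (γ ⊕ 1) = 1 − |0.054 − 1.000| = 1 − 0.946 = 0.054
¬(¬α ↔ (γ ⊕ 1)) = 1 − 0.054 = 0.946
((γ ⊗ (α ↔ β)) ⊕ γ) ⊗ ¬(¬α ↔ (γ ⊕ 1)) = max(0, 1.000 + 0.946 − 1) = max(0, 0.946) = 0.946

0.946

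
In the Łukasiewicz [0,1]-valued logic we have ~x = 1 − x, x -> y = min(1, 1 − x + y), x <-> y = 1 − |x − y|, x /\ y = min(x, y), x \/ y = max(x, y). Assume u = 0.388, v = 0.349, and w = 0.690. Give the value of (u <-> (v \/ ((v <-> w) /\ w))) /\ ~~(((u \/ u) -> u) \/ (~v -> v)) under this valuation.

0.729

v <-> w = 1 − |0.349 − 0.690| = 1 − 0.341 = 0.659
(v <-> w) /\ w = min(0.659, 0.690) = 0.659
v \/ ((v <-> w) /\ w) = max(0.349, 0.659) = 0.659
u <-> (v \/ ((v <-> w) /\ w)) = 1 − |0.388 − 0.659| = 1 − 0.271 = 0.729
u \/ u = max(0.388, 0.388) = 0.388
(u \/ u) -> u = min(1, 1 − 0.388 + 0.388) = min(1, 1.000) = 1.000
~v = 1 − 0.349 = 0.651
~v -> v = min(1, 1 − 0.651 + 0.349) = min(1, 0.698) = 0.698
((u \/ u) -> u) \/ (~v -> v) = max(1.000, 0.698) = 1.000
~(((u \/ u) -> u) \/ (~v -> v)) = 1 − 1.000 = 0.000
~~(((u \/ u) -> u) \/ (~v -> v)) = 1 − 0.000 = 1.000
(u <-> (v \/ ((v <-> w) /\ w))) /\ ~~(((u \/ u) -> u) \/ (~v -> v)) = min(0.729, 1.000) = 0.729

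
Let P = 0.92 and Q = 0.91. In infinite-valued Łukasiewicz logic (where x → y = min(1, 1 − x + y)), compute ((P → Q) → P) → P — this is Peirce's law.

0.99

P → Q = min(1, 1 − 0.92 + 0.91) = min(1, 0.99) = 0.99
(P → Q) → P = min(1, 1 − 0.99 + 0.92) = min(1, 0.93) = 0.93
((P → Q) → P) → P = min(1, 1 − 0.93 + 0.92) = min(1, 0.99) = 0.99
(The value 0.99 < 1 shows this instance is not satisfied; not a Ł∞-tautology in general.)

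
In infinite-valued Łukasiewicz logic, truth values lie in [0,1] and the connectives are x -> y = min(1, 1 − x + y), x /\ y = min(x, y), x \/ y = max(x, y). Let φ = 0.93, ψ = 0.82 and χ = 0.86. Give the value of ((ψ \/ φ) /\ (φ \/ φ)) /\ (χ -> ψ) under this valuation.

0.93

ψ \/ φ = max(0.82, 0.93) = 0.93
φ \/ φ = max(0.93, 0.93) = 0.93
(ψ \/ φ) /\ (φ \/ φ) = min(0.93, 0.93) = 0.93
χ -> ψ = min(1, 1 − 0.86 + 0.82) = min(1, 0.96) = 0.96
((ψ \/ φ) /\ (φ \/ φ)) /\ (χ -> ψ) = min(0.93, 0.96) = 0.93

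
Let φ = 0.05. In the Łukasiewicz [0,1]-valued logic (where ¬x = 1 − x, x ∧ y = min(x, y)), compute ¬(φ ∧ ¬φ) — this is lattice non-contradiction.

0.95

¬φ = 1 − 0.05 = 0.95
φ ∧ ¬φ = min(0.05, 0.95) = 0.05
¬(φ ∧ ¬φ) = 1 − 0.05 = 0.95
(The value 0.95 < 1 shows this instance is not satisfied; not a Ł∞-tautology — its value is 1 − min(a, 1−a).)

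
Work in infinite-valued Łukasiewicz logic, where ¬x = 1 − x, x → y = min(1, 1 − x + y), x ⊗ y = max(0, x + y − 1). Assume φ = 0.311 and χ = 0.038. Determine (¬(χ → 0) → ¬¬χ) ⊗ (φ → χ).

0.727

χ → 0 = min(1, 1 − 0.038 + 0.000) = min(1, 0.962) = 0.962
¬(χ → 0) = 1 − 0.962 = 0.038
¬χ = 1 − 0.038 = 0.962
¬¬χ = 1 − 0.962 = 0.038
¬(χ → 0) → ¬¬χ = min(1, 1 − 0.038 + 0.038) = min(1, 1.000) = 1.000
φ → χ = min(1, 1 − 0.311 + 0.038) = min(1, 0.727) = 0.727
(¬(χ → 0) → ¬¬χ) ⊗ (φ → χ) = max(0, 1.000 + 0.727 − 1) = max(0, 0.727) = 0.727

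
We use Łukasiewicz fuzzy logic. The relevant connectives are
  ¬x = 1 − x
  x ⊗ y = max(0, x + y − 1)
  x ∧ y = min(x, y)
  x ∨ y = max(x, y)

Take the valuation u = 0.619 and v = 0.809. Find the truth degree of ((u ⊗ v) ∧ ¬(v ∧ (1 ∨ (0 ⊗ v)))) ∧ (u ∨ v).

0.191

u ⊗ v = max(0, 0.619 + 0.809 − 1) = max(0, 0.428) = 0.428
0 ⊗ v = max(0, 0.000 + 0.809 − 1) = max(0, -0.191) = 0.000
1 ∨ (0 ⊗ v) = max(1.000, 0.000) = 1.000
v ∧ (1 ∨ (0 ⊗ v)) = min(0.809, 1.000) = 0.809
¬(v ∧ (1 ∨ (0 ⊗ v))) = 1 − 0.809 = 0.191
(u ⊗ v) ∧ ¬(v ∧ (1 ∨ (0 ⊗ v))) = min(0.428, 0.191) = 0.191
u ∨ v = max(0.619, 0.809) = 0.809
((u ⊗ v) ∧ ¬(v ∧ (1 ∨ (0 ⊗ v)))) ∧ (u ∨ v) = min(0.191, 0.809) = 0.191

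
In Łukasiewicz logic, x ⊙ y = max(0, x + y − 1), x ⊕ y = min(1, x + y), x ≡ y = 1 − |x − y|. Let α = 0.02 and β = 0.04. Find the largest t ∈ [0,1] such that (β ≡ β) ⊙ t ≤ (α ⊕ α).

β ≡ β = 1 − |0.04 − 0.04| = 1 − 0.00 = 1.00
So the left factor is β ≡ β = 1.00.
α ⊕ α = min(1, 0.02 + 0.02) = min(1, 0.04) = 0.04
So the right-hand bound is α ⊕ α = 0.04.
The residuum of the Łukasiewicz t-norm gives the supremum: min(1, 1 − 1.00 + 0.04).
1 − 1.00 + 0.04 = 0.04, so t = min(1, 0.04) = 0.04.
Check: 1.00 ⊙ 0.04 = max(0, 0.04) = 0.04 ≤ 0.04.

0.04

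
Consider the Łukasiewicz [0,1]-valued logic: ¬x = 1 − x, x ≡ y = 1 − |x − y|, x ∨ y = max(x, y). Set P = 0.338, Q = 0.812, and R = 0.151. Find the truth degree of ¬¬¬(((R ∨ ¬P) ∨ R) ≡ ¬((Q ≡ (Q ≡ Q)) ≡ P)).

0.188

¬P = 1 − 0.338 = 0.662
R ∨ ¬P = max(0.151, 0.662) = 0.662
(R ∨ ¬P) ∨ R = max(0.662, 0.151) = 0.662
Q ≡ Q = 1 − |0.812 − 0.812| = 1 − 0.000 = 1.000
Q ≡ (Q ≡ Q) = 1 − |0.812 − 1.000| = 1 − 0.188 = 0.812
(Q ≡ (Q ≡ Q)) ≡ P = 1 − |0.812 − 0.338| = 1 − 0.474 = 0.526
¬((Q ≡ (Q ≡ Q)) ≡ P) = 1 − 0.526 = 0.474
((R ∨ ¬P) ∨ R) ≡ ¬((Q ≡ (Q ≡ Q)) ≡ P) = 1 − |0.662 − 0.474| = 1 − 0.188 = 0.812
¬(((R ∨ ¬P) ∨ R) ≡ ¬((Q ≡ (Q ≡ Q)) ≡ P)) = 1 − 0.812 = 0.188
¬¬(((R ∨ ¬P) ∨ R) ≡ ¬((Q ≡ (Q ≡ Q)) ≡ P)) = 1 − 0.188 = 0.812
¬¬¬(((R ∨ ¬P) ∨ R) ≡ ¬((Q ≡ (Q ≡ Q)) ≡ P)) = 1 − 0.812 = 0.188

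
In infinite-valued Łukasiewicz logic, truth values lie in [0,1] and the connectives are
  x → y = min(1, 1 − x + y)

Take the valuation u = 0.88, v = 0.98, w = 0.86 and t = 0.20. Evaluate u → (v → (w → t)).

0.48

w → t = min(1, 1 − 0.86 + 0.20) = min(1, 0.34) = 0.34
v → (w → t) = min(1, 1 − 0.98 + 0.34) = min(1, 0.36) = 0.36
u → (v → (w → t)) = min(1, 1 − 0.88 + 0.36) = min(1, 0.48) = 0.48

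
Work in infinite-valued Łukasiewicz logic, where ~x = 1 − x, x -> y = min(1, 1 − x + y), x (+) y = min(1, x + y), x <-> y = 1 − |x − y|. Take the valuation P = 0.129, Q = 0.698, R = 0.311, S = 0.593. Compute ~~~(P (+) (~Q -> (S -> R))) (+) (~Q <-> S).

0.709

~Q = 1 − 0.698 = 0.302
S -> R = min(1, 1 − 0.593 + 0.311) = min(1, 0.718) = 0.718
~Q -> (S -> R) = min(1, 1 − 0.302 + 0.718) = min(1, 1.416) = 1.000
P (+) (~Q -> (S -> R)) = min(1, 0.129 + 1.000) = min(1, 1.129) = 1.000
~(P (+) (~Q -> (S -> R))) = 1 − 1.000 = 0.000
~~(P (+) (~Q -> (S -> R))) = 1 − 0.000 = 1.000
~~~(P (+) (~Q -> (S -> R))) = 1 − 1.000 = 0.000
~Q <-> S = 1 − |0.302 − 0.593| = 1 − 0.291 = 0.709
~~~(P (+) (~Q -> (S -> R))) (+) (~Q <-> S) = min(1, 0.000 + 0.709) = min(1, 0.709) = 0.709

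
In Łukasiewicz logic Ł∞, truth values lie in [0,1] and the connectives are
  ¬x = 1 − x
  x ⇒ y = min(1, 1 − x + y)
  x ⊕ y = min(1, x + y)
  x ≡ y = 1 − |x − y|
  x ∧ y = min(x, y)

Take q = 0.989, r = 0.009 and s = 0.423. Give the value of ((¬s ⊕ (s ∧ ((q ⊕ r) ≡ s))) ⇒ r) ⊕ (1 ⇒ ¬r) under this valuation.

¬s = 1 − 0.423 = 0.577
q ⊕ r = min(1, 0.989 + 0.009) = min(1, 0.998) = 0.998
(q ⊕ r) ≡ s = 1 − |0.998 − 0.423| = 1 − 0.575 = 0.425
s ∧ ((q ⊕ r) ≡ s) = min(0.423, 0.425) = 0.423
¬s ⊕ (s ∧ ((q ⊕ r) ≡ s)) = min(1, 0.577 + 0.423) = min(1, 1.000) = 1.000
(¬s ⊕ (s ∧ ((q ⊕ r) ≡ s))) ⇒ r = min(1, 1 − 1.000 + 0.009) = min(1, 0.009) = 0.009
¬r = 1 − 0.009 = 0.991
1 ⇒ ¬r = min(1, 1 − 1.000 + 0.991) = min(1, 0.991) = 0.991
((¬s ⊕ (s ∧ ((q ⊕ r) ≡ s))) ⇒ r) ⊕ (1 ⇒ ¬r) = min(1, 0.009 + 0.991) = min(1, 1.000) = 1.000

1.000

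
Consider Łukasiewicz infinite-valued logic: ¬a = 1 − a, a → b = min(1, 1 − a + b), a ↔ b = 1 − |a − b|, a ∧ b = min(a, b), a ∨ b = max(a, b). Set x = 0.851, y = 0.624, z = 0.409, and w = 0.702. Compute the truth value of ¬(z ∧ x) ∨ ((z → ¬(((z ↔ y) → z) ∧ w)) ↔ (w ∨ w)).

0.735

z ∧ x = min(0.409, 0.851) = 0.409
¬(z ∧ x) = 1 − 0.409 = 0.591
z ↔ y = 1 − |0.409 − 0.624| = 1 − 0.215 = 0.785
(z ↔ y) → z = min(1, 1 − 0.785 + 0.409) = min(1, 0.624) = 0.624
((z ↔ y) → z) ∧ w = min(0.624, 0.702) = 0.624
¬(((z ↔ y) → z) ∧ w) = 1 − 0.624 = 0.376
z → ¬(((z ↔ y) → z) ∧ w) = min(1, 1 − 0.409 + 0.376) = min(1, 0.967) = 0.967
w ∨ w = max(0.702, 0.702) = 0.702
(z → ¬(((z ↔ y) → z) ∧ w)) ↔ (w ∨ w) = 1 − |0.967 − 0.702| = 1 − 0.265 = 0.735
¬(z ∧ x) ∨ ((z → ¬(((z ↔ y) → z) ∧ w)) ↔ (w ∨ w)) = max(0.591, 0.735) = 0.735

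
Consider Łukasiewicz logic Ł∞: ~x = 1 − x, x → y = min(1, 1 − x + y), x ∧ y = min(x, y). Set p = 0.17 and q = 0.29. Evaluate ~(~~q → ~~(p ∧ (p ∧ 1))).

~q = 1 − 0.29 = 0.71
~~q = 1 − 0.71 = 0.29
p ∧ 1 = min(0.17, 1.00) = 0.17
p ∧ (p ∧ 1) = min(0.17, 0.17) = 0.17
~(p ∧ (p ∧ 1)) = 1 − 0.17 = 0.83
~~(p ∧ (p ∧ 1)) = 1 − 0.83 = 0.17
~~q → ~~(p ∧ (p ∧ 1)) = min(1, 1 − 0.29 + 0.17) = min(1, 0.88) = 0.88
~(~~q → ~~(p ∧ (p ∧ 1))) = 1 − 0.88 = 0.12

0.12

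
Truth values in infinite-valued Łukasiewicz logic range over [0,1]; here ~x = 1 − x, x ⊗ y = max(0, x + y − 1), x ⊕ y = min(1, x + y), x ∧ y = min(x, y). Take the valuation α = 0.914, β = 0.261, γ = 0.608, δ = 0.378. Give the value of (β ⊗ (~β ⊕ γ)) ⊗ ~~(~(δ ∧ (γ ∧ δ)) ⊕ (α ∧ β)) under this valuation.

0.144

~β = 1 − 0.261 = 0.739
~β ⊕ γ = min(1, 0.739 + 0.608) = min(1, 1.347) = 1.000
β ⊗ (~β ⊕ γ) = max(0, 0.261 + 1.000 − 1) = max(0, 0.261) = 0.261
γ ∧ δ = min(0.608, 0.378) = 0.378
δ ∧ (γ ∧ δ) = min(0.378, 0.378) = 0.378
~(δ ∧ (γ ∧ δ)) = 1 − 0.378 = 0.622
α ∧ β = min(0.914, 0.261) = 0.261
~(δ ∧ (γ ∧ δ)) ⊕ (α ∧ β) = min(1, 0.622 + 0.261) = min(1, 0.883) = 0.883
~(~(δ ∧ (γ ∧ δ)) ⊕ (α ∧ β)) = 1 − 0.883 = 0.117
~~(~(δ ∧ (γ ∧ δ)) ⊕ (α ∧ β)) = 1 − 0.117 = 0.883
(β ⊗ (~β ⊕ γ)) ⊗ ~~(~(δ ∧ (γ ∧ δ)) ⊕ (α ∧ β)) = max(0, 0.261 + 0.883 − 1) = max(0, 0.144) = 0.144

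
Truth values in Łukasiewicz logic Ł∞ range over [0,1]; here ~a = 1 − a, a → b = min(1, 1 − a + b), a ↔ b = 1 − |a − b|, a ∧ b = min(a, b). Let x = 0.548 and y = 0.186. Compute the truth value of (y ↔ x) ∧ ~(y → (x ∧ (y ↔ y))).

y ↔ x = 1 − |0.186 − 0.548| = 1 − 0.362 = 0.638
y ↔ y = 1 − |0.186 − 0.186| = 1 − 0.000 = 1.000
x ∧ (y ↔ y) = min(0.548, 1.000) = 0.548
y → (x ∧ (y ↔ y)) = min(1, 1 − 0.186 + 0.548) = min(1, 1.362) = 1.000
~(y → (x ∧ (y ↔ y))) = 1 − 1.000 = 0.000
(y ↔ x) ∧ ~(y → (x ∧ (y ↔ y))) = min(0.638, 0.000) = 0.000

0.000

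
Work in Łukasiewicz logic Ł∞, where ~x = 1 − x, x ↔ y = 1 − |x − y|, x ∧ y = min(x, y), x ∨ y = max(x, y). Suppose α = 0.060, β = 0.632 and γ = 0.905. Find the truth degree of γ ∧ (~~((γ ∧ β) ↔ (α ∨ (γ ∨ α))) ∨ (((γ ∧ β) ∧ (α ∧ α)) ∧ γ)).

0.727

γ ∧ β = min(0.905, 0.632) = 0.632
γ ∨ α = max(0.905, 0.060) = 0.905
α ∨ (γ ∨ α) = max(0.060, 0.905) = 0.905
(γ ∧ β) ↔ (α ∨ (γ ∨ α)) = 1 − |0.632 − 0.905| = 1 − 0.273 = 0.727
~((γ ∧ β) ↔ (α ∨ (γ ∨ α))) = 1 − 0.727 = 0.273
~~((γ ∧ β) ↔ (α ∨ (γ ∨ α))) = 1 − 0.273 = 0.727
α ∧ α = min(0.060, 0.060) = 0.060
(γ ∧ β) ∧ (α ∧ α) = min(0.632, 0.060) = 0.060
((γ ∧ β) ∧ (α ∧ α)) ∧ γ = min(0.060, 0.905) = 0.060
~~((γ ∧ β) ↔ (α ∨ (γ ∨ α))) ∨ (((γ ∧ β) ∧ (α ∧ α)) ∧ γ) = max(0.727, 0.060) = 0.727
γ ∧ (~~((γ ∧ β) ↔ (α ∨ (γ ∨ α))) ∨ (((γ ∧ β) ∧ (α ∧ α)) ∧ γ)) = min(0.905, 0.727) = 0.727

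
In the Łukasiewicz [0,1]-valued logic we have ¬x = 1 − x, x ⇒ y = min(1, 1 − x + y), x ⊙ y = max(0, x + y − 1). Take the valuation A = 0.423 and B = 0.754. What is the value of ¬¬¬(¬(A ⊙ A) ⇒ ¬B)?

0.754

A ⊙ A = max(0, 0.423 + 0.423 − 1) = max(0, -0.154) = 0.000
¬(A ⊙ A) = 1 − 0.000 = 1.000
¬B = 1 − 0.754 = 0.246
¬(A ⊙ A) ⇒ ¬B = min(1, 1 − 1.000 + 0.246) = min(1, 0.246) = 0.246
¬(¬(A ⊙ A) ⇒ ¬B) = 1 − 0.246 = 0.754
¬¬(¬(A ⊙ A) ⇒ ¬B) = 1 − 0.754 = 0.246
¬¬¬(¬(A ⊙ A) ⇒ ¬B) = 1 − 0.246 = 0.754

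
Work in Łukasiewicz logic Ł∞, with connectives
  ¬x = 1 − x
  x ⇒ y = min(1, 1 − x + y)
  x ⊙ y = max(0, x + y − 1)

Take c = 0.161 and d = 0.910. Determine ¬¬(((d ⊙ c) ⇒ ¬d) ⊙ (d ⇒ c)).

0.251

d ⊙ c = max(0, 0.910 + 0.161 − 1) = max(0, 0.071) = 0.071
¬d = 1 − 0.910 = 0.090
(d ⊙ c) ⇒ ¬d = min(1, 1 − 0.071 + 0.090) = min(1, 1.019) = 1.000
d ⇒ c = min(1, 1 − 0.910 + 0.161) = min(1, 0.251) = 0.251
((d ⊙ c) ⇒ ¬d) ⊙ (d ⇒ c) = max(0, 1.000 + 0.251 − 1) = max(0, 0.251) = 0.251
¬(((d ⊙ c) ⇒ ¬d) ⊙ (d ⇒ c)) = 1 − 0.251 = 0.749
¬¬(((d ⊙ c) ⇒ ¬d) ⊙ (d ⇒ c)) = 1 − 0.749 = 0.251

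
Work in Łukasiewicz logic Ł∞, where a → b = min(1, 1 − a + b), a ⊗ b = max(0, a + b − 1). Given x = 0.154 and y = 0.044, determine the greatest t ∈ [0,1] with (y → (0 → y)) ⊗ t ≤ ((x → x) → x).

0 → y = min(1, 1 − 0.000 + 0.044) = min(1, 1.044) = 1.000
y → (0 → y) = min(1, 1 − 0.044 + 1.000) = min(1, 1.956) = 1.000
So the left factor is y → (0 → y) = 1.000.
x → x = min(1, 1 − 0.154 + 0.154) = min(1, 1.000) = 1.000
(x → x) → x = min(1, 1 − 1.000 + 0.154) = min(1, 0.154) = 0.154
So the right-hand bound is (x → x) → x = 0.154.
The residuum of the Łukasiewicz t-norm gives the supremum: min(1, 1 − 1.000 + 0.154).
1 − 1.000 + 0.154 = 0.154, so t = min(1, 0.154) = 0.154.
Check: 1.000 ⊗ 0.154 = max(0, 0.154) = 0.154 ≤ 0.154.

0.154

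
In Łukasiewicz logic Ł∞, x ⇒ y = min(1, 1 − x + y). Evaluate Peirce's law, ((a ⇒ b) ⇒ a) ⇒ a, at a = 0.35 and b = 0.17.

a ⇒ b = min(1, 1 − 0.35 + 0.17) = min(1, 0.82) = 0.82
(a ⇒ b) ⇒ a = min(1, 1 − 0.82 + 0.35) = min(1, 0.53) = 0.53
((a ⇒ b) ⇒ a) ⇒ a = min(1, 1 − 0.53 + 0.35) = min(1, 0.82) = 0.82
(The value 0.82 < 1 shows this instance is not satisfied; not a Ł∞-tautology in general.)

0.82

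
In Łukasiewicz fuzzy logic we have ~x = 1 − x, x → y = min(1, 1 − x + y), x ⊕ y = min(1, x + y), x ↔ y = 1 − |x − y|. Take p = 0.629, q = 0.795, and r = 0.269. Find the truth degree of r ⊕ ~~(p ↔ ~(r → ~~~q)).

~q = 1 − 0.795 = 0.205
~~q = 1 − 0.205 = 0.795
~~~q = 1 − 0.795 = 0.205
r → ~~~q = min(1, 1 − 0.269 + 0.205) = min(1, 0.936) = 0.936
~(r → ~~~q) = 1 − 0.936 = 0.064
p ↔ ~(r → ~~~q) = 1 − |0.629 − 0.064| = 1 − 0.565 = 0.435
~(p ↔ ~(r → ~~~q)) = 1 − 0.435 = 0.565
~~(p ↔ ~(r → ~~~q)) = 1 − 0.565 = 0.435
r ⊕ ~~(p ↔ ~(r → ~~~q)) = min(1, 0.269 + 0.435) = min(1, 0.704) = 0.704

0.704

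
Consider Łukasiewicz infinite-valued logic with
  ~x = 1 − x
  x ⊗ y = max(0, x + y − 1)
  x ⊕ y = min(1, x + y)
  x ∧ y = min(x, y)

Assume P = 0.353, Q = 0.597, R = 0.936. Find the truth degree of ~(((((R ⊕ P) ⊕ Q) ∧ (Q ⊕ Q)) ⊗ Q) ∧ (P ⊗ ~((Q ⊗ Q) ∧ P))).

R ⊕ P = min(1, 0.936 + 0.353) = min(1, 1.289) = 1.000
(R ⊕ P) ⊕ Q = min(1, 1.000 + 0.597) = min(1, 1.597) = 1.000
Q ⊕ Q = min(1, 0.597 + 0.597) = min(1, 1.194) = 1.000
((R ⊕ P) ⊕ Q) ∧ (Q ⊕ Q) = min(1.000, 1.000) = 1.000
(((R ⊕ P) ⊕ Q) ∧ (Q ⊕ Q)) ⊗ Q = max(0, 1.000 + 0.597 − 1) = max(0, 0.597) = 0.597
Q ⊗ Q = max(0, 0.597 + 0.597 − 1) = max(0, 0.194) = 0.194
(Q ⊗ Q) ∧ P = min(0.194, 0.353) = 0.194
~((Q ⊗ Q) ∧ P) = 1 − 0.194 = 0.806
P ⊗ ~((Q ⊗ Q) ∧ P) = max(0, 0.353 + 0.806 − 1) = max(0, 0.159) = 0.159
((((R ⊕ P) ⊕ Q) ∧ (Q ⊕ Q)) ⊗ Q) ∧ (P ⊗ ~((Q ⊗ Q) ∧ P)) = min(0.597, 0.159) = 0.159
~(((((R ⊕ P) ⊕ Q) ∧ (Q ⊕ Q)) ⊗ Q) ∧ (P ⊗ ~((Q ⊗ Q) ∧ P))) = 1 − 0.159 = 0.841

0.841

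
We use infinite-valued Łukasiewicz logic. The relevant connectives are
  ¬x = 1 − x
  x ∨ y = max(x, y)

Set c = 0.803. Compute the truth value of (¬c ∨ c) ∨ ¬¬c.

0.803

¬c = 1 − 0.803 = 0.197
¬c ∨ c = max(0.197, 0.803) = 0.803
¬¬c = 1 − 0.197 = 0.803
(¬c ∨ c) ∨ ¬¬c = max(0.803, 0.803) = 0.803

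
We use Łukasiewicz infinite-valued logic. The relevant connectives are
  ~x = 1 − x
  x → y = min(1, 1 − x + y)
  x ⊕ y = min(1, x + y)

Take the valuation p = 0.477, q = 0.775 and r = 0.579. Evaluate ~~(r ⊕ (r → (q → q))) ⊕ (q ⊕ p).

1.000

q → q = min(1, 1 − 0.775 + 0.775) = min(1, 1.000) = 1.000
r → (q → q) = min(1, 1 − 0.579 + 1.000) = min(1, 1.421) = 1.000
r ⊕ (r → (q → q)) = min(1, 0.579 + 1.000) = min(1, 1.579) = 1.000
~(r ⊕ (r → (q → q))) = 1 − 1.000 = 0.000
~~(r ⊕ (r → (q → q))) = 1 − 0.000 = 1.000
q ⊕ p = min(1, 0.775 + 0.477) = min(1, 1.252) = 1.000
~~(r ⊕ (r → (q → q))) ⊕ (q ⊕ p) = min(1, 1.000 + 1.000) = min(1, 2.000) = 1.000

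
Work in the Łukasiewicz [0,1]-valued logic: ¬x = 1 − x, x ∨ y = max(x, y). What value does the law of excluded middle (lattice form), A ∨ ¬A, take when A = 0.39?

¬A = 1 − 0.39 = 0.61
A ∨ ¬A = max(0.39, 0.61) = 0.61
(The value 0.61 < 1 shows this instance is not satisfied; not a Ł∞-tautology — its value is max(a, 1−a).)

0.61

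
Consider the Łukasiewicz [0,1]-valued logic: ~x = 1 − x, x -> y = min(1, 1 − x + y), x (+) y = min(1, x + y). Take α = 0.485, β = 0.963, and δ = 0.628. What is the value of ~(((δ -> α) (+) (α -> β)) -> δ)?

0.372

δ -> α = min(1, 1 − 0.628 + 0.485) = min(1, 0.857) = 0.857
α -> β = min(1, 1 − 0.485 + 0.963) = min(1, 1.478) = 1.000
(δ -> α) (+) (α -> β) = min(1, 0.857 + 1.000) = min(1, 1.857) = 1.000
((δ -> α) (+) (α -> β)) -> δ = min(1, 1 − 1.000 + 0.628) = min(1, 0.628) = 0.628
~(((δ -> α) (+) (α -> β)) -> δ) = 1 − 0.628 = 0.372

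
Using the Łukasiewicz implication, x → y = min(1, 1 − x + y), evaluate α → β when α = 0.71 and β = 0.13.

α → β = min(1, 1 − 0.71 + 0.13) = min(1, 0.42) = 0.42
For comparison, the Gödel implication (1 if x ≤ y else y) would give 0.13.

0.42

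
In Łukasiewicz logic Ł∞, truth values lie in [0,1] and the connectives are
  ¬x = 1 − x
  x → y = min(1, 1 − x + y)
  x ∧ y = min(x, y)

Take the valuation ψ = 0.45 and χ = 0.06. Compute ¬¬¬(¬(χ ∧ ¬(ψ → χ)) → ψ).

ψ → χ = min(1, 1 − 0.45 + 0.06) = min(1, 0.61) = 0.61
¬(ψ → χ) = 1 − 0.61 = 0.39
χ ∧ ¬(ψ → χ) = min(0.06, 0.39) = 0.06
¬(χ ∧ ¬(ψ → χ)) = 1 − 0.06 = 0.94
¬(χ ∧ ¬(ψ → χ)) → ψ = min(1, 1 − 0.94 + 0.45) = min(1, 0.51) = 0.51
¬(¬(χ ∧ ¬(ψ → χ)) → ψ) = 1 − 0.51 = 0.49
¬¬(¬(χ ∧ ¬(ψ → χ)) → ψ) = 1 − 0.49 = 0.51
¬¬¬(¬(χ ∧ ¬(ψ → χ)) → ψ) = 1 − 0.51 = 0.49

0.49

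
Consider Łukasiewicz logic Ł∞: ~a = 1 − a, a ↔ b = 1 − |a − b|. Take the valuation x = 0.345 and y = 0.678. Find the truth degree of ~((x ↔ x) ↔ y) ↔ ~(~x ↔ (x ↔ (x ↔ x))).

x ↔ x = 1 − |0.345 − 0.345| = 1 − 0.000 = 1.000
(x ↔ x) ↔ y = 1 − |1.000 − 0.678| = 1 − 0.322 = 0.678
~((x ↔ x) ↔ y) = 1 − 0.678 = 0.322
~x = 1 − 0.345 = 0.655
x ↔ (x ↔ x) = 1 − |0.345 − 1.000| = 1 − 0.655 = 0.345
~x ↔ (x ↔ (x ↔ x)) = 1 − |0.655 − 0.345| = 1 − 0.310 = 0.690
~(~x ↔ (x ↔ (x ↔ x))) = 1 − 0.690 = 0.310
~((x ↔ x) ↔ y) ↔ ~(~x ↔ (x ↔ (x ↔ x))) = 1 − |0.322 − 0.310| = 1 − 0.012 = 0.988

0.988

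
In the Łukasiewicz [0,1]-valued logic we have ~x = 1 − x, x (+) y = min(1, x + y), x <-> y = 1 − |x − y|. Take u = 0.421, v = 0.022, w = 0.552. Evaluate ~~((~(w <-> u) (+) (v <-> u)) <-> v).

0.290

w <-> u = 1 − |0.552 − 0.421| = 1 − 0.131 = 0.869
~(w <-> u) = 1 − 0.869 = 0.131
v <-> u = 1 − |0.022 − 0.421| = 1 − 0.399 = 0.601
~(w <-> u) (+) (v <-> u) = min(1, 0.131 + 0.601) = min(1, 0.732) = 0.732
(~(w <-> u) (+) (v <-> u)) <-> v = 1 − |0.732 − 0.022| = 1 − 0.710 = 0.290
~((~(w <-> u) (+) (v <-> u)) <-> v) = 1 − 0.290 = 0.710
~~((~(w <-> u) (+) (v <-> u)) <-> v) = 1 − 0.710 = 0.290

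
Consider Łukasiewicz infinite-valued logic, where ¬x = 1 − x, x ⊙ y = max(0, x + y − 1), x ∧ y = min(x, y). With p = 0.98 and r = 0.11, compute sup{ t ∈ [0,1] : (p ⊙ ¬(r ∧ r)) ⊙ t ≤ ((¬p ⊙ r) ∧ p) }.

r ∧ r = min(0.11, 0.11) = 0.11
¬(r ∧ r) = 1 − 0.11 = 0.89
p ⊙ ¬(r ∧ r) = max(0, 0.98 + 0.89 − 1) = max(0, 0.87) = 0.87
So the left factor is p ⊙ ¬(r ∧ r) = 0.87.
¬p = 1 − 0.98 = 0.02
¬p ⊙ r = max(0, 0.02 + 0.11 − 1) = max(0, -0.87) = 0.00
(¬p ⊙ r) ∧ p = min(0.00, 0.98) = 0.00
So the right-hand bound is (¬p ⊙ r) ∧ p = 0.00.
The residuum of the Łukasiewicz t-norm gives the supremum: min(1, 1 − 0.87 + 0.00).
1 − 0.87 + 0.00 = 0.13, so t = min(1, 0.13) = 0.13.
Check: 0.87 ⊙ 0.13 = max(0, 0.00) = 0.00 ≤ 0.00.

0.13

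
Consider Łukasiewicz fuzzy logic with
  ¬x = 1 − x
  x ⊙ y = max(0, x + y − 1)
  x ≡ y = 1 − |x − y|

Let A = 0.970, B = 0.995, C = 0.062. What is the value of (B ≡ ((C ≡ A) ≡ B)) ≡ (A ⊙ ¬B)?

C ≡ A = 1 − |0.062 − 0.970| = 1 − 0.908 = 0.092
(C ≡ A) ≡ B = 1 − |0.092 − 0.995| = 1 − 0.903 = 0.097
B ≡ ((C ≡ A) ≡ B) = 1 − |0.995 − 0.097| = 1 − 0.898 = 0.102
¬B = 1 − 0.995 = 0.005
A ⊙ ¬B = max(0, 0.970 + 0.005 − 1) = max(0, -0.025) = 0.000
(B ≡ ((C ≡ A) ≡ B)) ≡ (A ⊙ ¬B) = 1 − |0.102 − 0.000| = 1 − 0.102 = 0.898

0.898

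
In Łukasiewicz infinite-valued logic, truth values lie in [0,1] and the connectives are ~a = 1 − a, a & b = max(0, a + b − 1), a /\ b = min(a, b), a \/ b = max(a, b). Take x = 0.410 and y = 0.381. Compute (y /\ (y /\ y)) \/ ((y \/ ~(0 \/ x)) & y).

0.381

y /\ y = min(0.381, 0.381) = 0.381
y /\ (y /\ y) = min(0.381, 0.381) = 0.381
0 \/ x = max(0.000, 0.410) = 0.410
~(0 \/ x) = 1 − 0.410 = 0.590
y \/ ~(0 \/ x) = max(0.381, 0.590) = 0.590
(y \/ ~(0 \/ x)) & y = max(0, 0.590 + 0.381 − 1) = max(0, -0.029) = 0.000
(y /\ (y /\ y)) \/ ((y \/ ~(0 \/ x)) & y) = max(0.381, 0.000) = 0.381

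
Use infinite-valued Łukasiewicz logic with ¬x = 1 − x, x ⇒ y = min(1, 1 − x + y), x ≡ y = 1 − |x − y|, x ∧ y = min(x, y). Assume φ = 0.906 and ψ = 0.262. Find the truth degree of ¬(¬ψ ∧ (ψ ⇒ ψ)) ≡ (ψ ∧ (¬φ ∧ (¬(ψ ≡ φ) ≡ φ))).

0.832

¬ψ = 1 − 0.262 = 0.738
ψ ⇒ ψ = min(1, 1 − 0.262 + 0.262) = min(1, 1.000) = 1.000
¬ψ ∧ (ψ ⇒ ψ) = min(0.738, 1.000) = 0.738
¬(¬ψ ∧ (ψ ⇒ ψ)) = 1 − 0.738 = 0.262
¬φ = 1 − 0.906 = 0.094
ψ ≡ φ = 1 − |0.262 − 0.906| = 1 − 0.644 = 0.356
¬(ψ ≡ φ) = 1 − 0.356 = 0.644
¬(ψ ≡ φ) ≡ φ = 1 − |0.644 − 0.906| = 1 − 0.262 = 0.738
¬φ ∧ (¬(ψ ≡ φ) ≡ φ) = min(0.094, 0.738) = 0.094
ψ ∧ (¬φ ∧ (¬(ψ ≡ φ) ≡ φ)) = min(0.262, 0.094) = 0.094
¬(¬ψ ∧ (ψ ⇒ ψ)) ≡ (ψ ∧ (¬φ ∧ (¬(ψ ≡ φ) ≡ φ))) = 1 − |0.262 − 0.094| = 1 − 0.168 = 0.832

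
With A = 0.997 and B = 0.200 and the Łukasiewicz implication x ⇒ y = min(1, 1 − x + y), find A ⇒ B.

0.203

A ⇒ B = min(1, 1 − 0.997 + 0.200) = min(1, 0.203) = 0.203
For comparison, the Gödel implication (1 if x ≤ y else y) would give 0.200.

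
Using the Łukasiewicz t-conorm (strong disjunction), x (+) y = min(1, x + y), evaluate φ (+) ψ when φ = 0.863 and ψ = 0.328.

φ (+) ψ = min(1, 0.863 + 0.328) = min(1, 1.191) = 1.000
For comparison, the Gödel t-conorm max(x, y) would give 0.863.

1.000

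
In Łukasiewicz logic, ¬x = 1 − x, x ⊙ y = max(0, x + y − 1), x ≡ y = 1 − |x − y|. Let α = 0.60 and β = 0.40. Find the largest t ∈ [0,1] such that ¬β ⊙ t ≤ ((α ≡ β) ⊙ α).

0.80

¬β = 1 − 0.40 = 0.60
So the left factor is ¬β = 0.60.
α ≡ β = 1 − |0.60 − 0.40| = 1 − 0.20 = 0.80
(α ≡ β) ⊙ α = max(0, 0.80 + 0.60 − 1) = max(0, 0.40) = 0.40
So the right-hand bound is (α ≡ β) ⊙ α = 0.40.
The residuum of the Łukasiewicz t-norm gives the supremum: min(1, 1 − 0.60 + 0.40).
1 − 0.60 + 0.40 = 0.80, so t = min(1, 0.80) = 0.80.
Check: 0.60 ⊙ 0.80 = max(0, 0.40) = 0.40 ≤ 0.40.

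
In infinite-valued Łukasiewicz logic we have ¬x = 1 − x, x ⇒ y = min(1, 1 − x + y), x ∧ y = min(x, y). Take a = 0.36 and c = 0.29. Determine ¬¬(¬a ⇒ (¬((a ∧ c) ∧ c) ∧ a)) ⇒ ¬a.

¬a = 1 − 0.36 = 0.64
a ∧ c = min(0.36, 0.29) = 0.29
(a ∧ c) ∧ c = min(0.29, 0.29) = 0.29
¬((a ∧ c) ∧ c) = 1 − 0.29 = 0.71
¬((a ∧ c) ∧ c) ∧ a = min(0.71, 0.36) = 0.36
¬a ⇒ (¬((a ∧ c) ∧ c) ∧ a) = min(1, 1 − 0.64 + 0.36) = min(1, 0.72) = 0.72
¬(¬a ⇒ (¬((a ∧ c) ∧ c) ∧ a)) = 1 − 0.72 = 0.28
¬¬(¬a ⇒ (¬((a ∧ c) ∧ c) ∧ a)) = 1 − 0.28 = 0.72
¬¬(¬a ⇒ (¬((a ∧ c) ∧ c) ∧ a)) ⇒ ¬a = min(1, 1 − 0.72 + 0.64) = min(1, 0.92) = 0.92

0.92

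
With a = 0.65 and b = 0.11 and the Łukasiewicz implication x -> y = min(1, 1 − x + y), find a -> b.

a -> b = min(1, 1 − 0.65 + 0.11) = min(1, 0.46) = 0.46
For comparison, the Gödel implication (1 if x ≤ y else y) would give 0.11.

0.46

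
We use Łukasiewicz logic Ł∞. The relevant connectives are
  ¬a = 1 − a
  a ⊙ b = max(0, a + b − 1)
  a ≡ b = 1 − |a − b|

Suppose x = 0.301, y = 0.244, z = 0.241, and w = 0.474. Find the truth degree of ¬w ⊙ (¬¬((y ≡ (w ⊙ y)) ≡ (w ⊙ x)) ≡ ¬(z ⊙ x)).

¬w = 1 − 0.474 = 0.526
w ⊙ y = max(0, 0.474 + 0.244 − 1) = max(0, -0.282) = 0.000
y ≡ (w ⊙ y) = 1 − |0.244 − 0.000| = 1 − 0.244 = 0.756
w ⊙ x = max(0, 0.474 + 0.301 − 1) = max(0, -0.225) = 0.000
(y ≡ (w ⊙ y)) ≡ (w ⊙ x) = 1 − |0.756 − 0.000| = 1 − 0.756 = 0.244
¬((y ≡ (w ⊙ y)) ≡ (w ⊙ x)) = 1 − 0.244 = 0.756
¬¬((y ≡ (w ⊙ y)) ≡ (w ⊙ x)) = 1 − 0.756 = 0.244
z ⊙ x = max(0, 0.241 + 0.301 − 1) = max(0, -0.458) = 0.000
¬(z ⊙ x) = 1 − 0.000 = 1.000
¬¬((y ≡ (w ⊙ y)) ≡ (w ⊙ x)) ≡ ¬(z ⊙ x) = 1 − |0.244 − 1.000| = 1 − 0.756 = 0.244
¬w ⊙ (¬¬((y ≡ (w ⊙ y)) ≡ (w ⊙ x)) ≡ ¬(z ⊙ x)) = max(0, 0.526 + 0.244 − 1) = max(0, -0.230) = 0.000

0.000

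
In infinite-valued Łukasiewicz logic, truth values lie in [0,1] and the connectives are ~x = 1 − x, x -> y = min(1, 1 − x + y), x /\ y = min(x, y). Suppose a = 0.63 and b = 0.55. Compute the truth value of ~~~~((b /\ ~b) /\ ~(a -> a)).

0.00

~b = 1 − 0.55 = 0.45
b /\ ~b = min(0.55, 0.45) = 0.45
a -> a = min(1, 1 − 0.63 + 0.63) = min(1, 1.00) = 1.00
~(a -> a) = 1 − 1.00 = 0.00
(b /\ ~b) /\ ~(a -> a) = min(0.45, 0.00) = 0.00
~((b /\ ~b) /\ ~(a -> a)) = 1 − 0.00 = 1.00
~~((b /\ ~b) /\ ~(a -> a)) = 1 − 1.00 = 0.00
~~~((b /\ ~b) /\ ~(a -> a)) = 1 − 0.00 = 1.00
~~~~((b /\ ~b) /\ ~(a -> a)) = 1 − 1.00 = 0.00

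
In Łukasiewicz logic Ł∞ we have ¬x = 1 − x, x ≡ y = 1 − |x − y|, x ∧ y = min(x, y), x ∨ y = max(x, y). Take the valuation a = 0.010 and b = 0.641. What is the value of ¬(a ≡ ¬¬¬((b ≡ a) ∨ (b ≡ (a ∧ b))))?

b ≡ a = 1 − |0.641 − 0.010| = 1 − 0.631 = 0.369
a ∧ b = min(0.010, 0.641) = 0.010
b ≡ (a ∧ b) = 1 − |0.641 − 0.010| = 1 − 0.631 = 0.369
(b ≡ a) ∨ (b ≡ (a ∧ b)) = max(0.369, 0.369) = 0.369
¬((b ≡ a) ∨ (b ≡ (a ∧ b))) = 1 − 0.369 = 0.631
¬¬((b ≡ a) ∨ (b ≡ (a ∧ b))) = 1 − 0.631 = 0.369
¬¬¬((b ≡ a) ∨ (b ≡ (a ∧ b))) = 1 − 0.369 = 0.631
a ≡ ¬¬¬((b ≡ a) ∨ (b ≡ (a ∧ b))) = 1 − |0.010 − 0.631| = 1 − 0.621 = 0.379
¬(a ≡ ¬¬¬((b ≡ a) ∨ (b ≡ (a ∧ b)))) = 1 − 0.379 = 0.621

0.621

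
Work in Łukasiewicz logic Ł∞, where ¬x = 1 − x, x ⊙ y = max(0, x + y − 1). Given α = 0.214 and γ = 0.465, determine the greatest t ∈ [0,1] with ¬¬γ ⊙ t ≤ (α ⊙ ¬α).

¬γ = 1 − 0.465 = 0.535
¬¬γ = 1 − 0.535 = 0.465
So the left factor is ¬¬γ = 0.465.
¬α = 1 − 0.214 = 0.786
α ⊙ ¬α = max(0, 0.214 + 0.786 − 1) = max(0, 0.000) = 0.000
So the right-hand bound is α ⊙ ¬α = 0.000.
The residuum of the Łukasiewicz t-norm gives the supremum: min(1, 1 − 0.465 + 0.000).
1 − 0.465 + 0.000 = 0.535, so t = min(1, 0.535) = 0.535.
Check: 0.465 ⊙ 0.535 = max(0, 0.000) = 0.000 ≤ 0.000.

0.535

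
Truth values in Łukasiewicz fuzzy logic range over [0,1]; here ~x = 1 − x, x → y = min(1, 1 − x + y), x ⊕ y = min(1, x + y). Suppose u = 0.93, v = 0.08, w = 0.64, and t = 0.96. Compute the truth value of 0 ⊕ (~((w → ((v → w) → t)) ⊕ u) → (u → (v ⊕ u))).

v → w = min(1, 1 − 0.08 + 0.64) = min(1, 1.56) = 1.00
(v → w) → t = min(1, 1 − 1.00 + 0.96) = min(1, 0.96) = 0.96
w → ((v → w) → t) = min(1, 1 − 0.64 + 0.96) = min(1, 1.32) = 1.00
(w → ((v → w) → t)) ⊕ u = min(1, 1.00 + 0.93) = min(1, 1.93) = 1.00
~((w → ((v → w) → t)) ⊕ u) = 1 − 1.00 = 0.00
v ⊕ u = min(1, 0.08 + 0.93) = min(1, 1.01) = 1.00
u → (v ⊕ u) = min(1, 1 − 0.93 + 1.00) = min(1, 1.07) = 1.00
~((w → ((v → w) → t)) ⊕ u) → (u → (v ⊕ u)) = min(1, 1 − 0.00 + 1.00) = min(1, 2.00) = 1.00
0 ⊕ (~((w → ((v → w) → t)) ⊕ u) → (u → (v ⊕ u))) = min(1, 0.00 + 1.00) = min(1, 1.00) = 1.00

1.00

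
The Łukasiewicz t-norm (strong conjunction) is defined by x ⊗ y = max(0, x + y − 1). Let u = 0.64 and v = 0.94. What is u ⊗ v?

u ⊗ v = max(0, 0.64 + 0.94 − 1) = max(0, 0.58) = 0.58
For comparison, the Gödel (minimum) t-norm min(x, y) would give 0.64.

0.58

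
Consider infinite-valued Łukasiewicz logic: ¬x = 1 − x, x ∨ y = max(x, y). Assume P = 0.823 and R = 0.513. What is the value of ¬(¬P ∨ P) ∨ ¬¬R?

0.513

¬P = 1 − 0.823 = 0.177
¬P ∨ P = max(0.177, 0.823) = 0.823
¬(¬P ∨ P) = 1 − 0.823 = 0.177
¬R = 1 − 0.513 = 0.487
¬¬R = 1 − 0.487 = 0.513
¬(¬P ∨ P) ∨ ¬¬R = max(0.177, 0.513) = 0.513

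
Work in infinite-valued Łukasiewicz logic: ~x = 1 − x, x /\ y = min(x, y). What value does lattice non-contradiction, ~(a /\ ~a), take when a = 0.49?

~a = 1 − 0.49 = 0.51
a /\ ~a = min(0.49, 0.51) = 0.49
~(a /\ ~a) = 1 − 0.49 = 0.51
(The value 0.51 < 1 shows this instance is not satisfied; not a Ł∞-tautology — its value is 1 − min(a, 1−a).)

0.51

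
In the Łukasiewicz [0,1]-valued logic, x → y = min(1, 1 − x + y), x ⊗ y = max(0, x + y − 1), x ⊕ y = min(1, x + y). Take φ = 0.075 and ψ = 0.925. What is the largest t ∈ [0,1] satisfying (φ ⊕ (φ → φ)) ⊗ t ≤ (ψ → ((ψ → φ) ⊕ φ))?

0.300

φ → φ = min(1, 1 − 0.075 + 0.075) = min(1, 1.000) = 1.000
φ ⊕ (φ → φ) = min(1, 0.075 + 1.000) = min(1, 1.075) = 1.000
So the left factor is φ ⊕ (φ → φ) = 1.000.
ψ → φ = min(1, 1 − 0.925 + 0.075) = min(1, 0.150) = 0.150
(ψ → φ) ⊕ φ = min(1, 0.150 + 0.075) = min(1, 0.225) = 0.225
ψ → ((ψ → φ) ⊕ φ) = min(1, 1 − 0.925 + 0.225) = min(1, 0.300) = 0.300
So the right-hand bound is ψ → ((ψ → φ) ⊕ φ) = 0.300.
The residuum of the Łukasiewicz t-norm gives the supremum: min(1, 1 − 1.000 + 0.300).
1 − 1.000 + 0.300 = 0.300, so t = min(1, 0.300) = 0.300.
Check: 1.000 ⊗ 0.300 = max(0, 0.300) = 0.300 ≤ 0.300.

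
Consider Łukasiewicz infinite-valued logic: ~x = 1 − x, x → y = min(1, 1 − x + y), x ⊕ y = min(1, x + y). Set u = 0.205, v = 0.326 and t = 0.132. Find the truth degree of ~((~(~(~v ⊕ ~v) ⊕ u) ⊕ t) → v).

~v = 1 − 0.326 = 0.674
~v ⊕ ~v = min(1, 0.674 + 0.674) = min(1, 1.348) = 1.000
~(~v ⊕ ~v) = 1 − 1.000 = 0.000
~(~v ⊕ ~v) ⊕ u = min(1, 0.000 + 0.205) = min(1, 0.205) = 0.205
~(~(~v ⊕ ~v) ⊕ u) = 1 − 0.205 = 0.795
~(~(~v ⊕ ~v) ⊕ u) ⊕ t = min(1, 0.795 + 0.132) = min(1, 0.927) = 0.927
(~(~(~v ⊕ ~v) ⊕ u) ⊕ t) → v = min(1, 1 − 0.927 + 0.326) = min(1, 0.399) = 0.399
~((~(~(~v ⊕ ~v) ⊕ u) ⊕ t) → v) = 1 − 0.399 = 0.601

0.601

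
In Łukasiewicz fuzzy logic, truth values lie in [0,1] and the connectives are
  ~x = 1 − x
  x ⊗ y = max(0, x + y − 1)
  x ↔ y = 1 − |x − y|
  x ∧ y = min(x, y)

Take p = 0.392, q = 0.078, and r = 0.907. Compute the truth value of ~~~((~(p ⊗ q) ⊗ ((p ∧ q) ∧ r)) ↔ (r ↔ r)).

p ⊗ q = max(0, 0.392 + 0.078 − 1) = max(0, -0.530) = 0.000
~(p ⊗ q) = 1 − 0.000 = 1.000
p ∧ q = min(0.392, 0.078) = 0.078
(p ∧ q) ∧ r = min(0.078, 0.907) = 0.078
~(p ⊗ q) ⊗ ((p ∧ q) ∧ r) = max(0, 1.000 + 0.078 − 1) = max(0, 0.078) = 0.078
r ↔ r = 1 − |0.907 − 0.907| = 1 − 0.000 = 1.000
(~(p ⊗ q) ⊗ ((p ∧ q) ∧ r)) ↔ (r ↔ r) = 1 − |0.078 − 1.000| = 1 − 0.922 = 0.078
~((~(p ⊗ q) ⊗ ((p ∧ q) ∧ r)) ↔ (r ↔ r)) = 1 − 0.078 = 0.922
~~((~(p ⊗ q) ⊗ ((p ∧ q) ∧ r)) ↔ (r ↔ r)) = 1 − 0.922 = 0.078
~~~((~(p ⊗ q) ⊗ ((p ∧ q) ∧ r)) ↔ (r ↔ r)) = 1 − 0.078 = 0.922

0.922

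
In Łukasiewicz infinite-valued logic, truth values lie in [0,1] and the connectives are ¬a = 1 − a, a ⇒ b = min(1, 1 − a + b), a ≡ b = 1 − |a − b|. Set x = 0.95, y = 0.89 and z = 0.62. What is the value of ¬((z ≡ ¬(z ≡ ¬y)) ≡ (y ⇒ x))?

¬y = 1 − 0.89 = 0.11
z ≡ ¬y = 1 − |0.62 − 0.11| = 1 − 0.51 = 0.49
¬(z ≡ ¬y) = 1 − 0.49 = 0.51
z ≡ ¬(z ≡ ¬y) = 1 − |0.62 − 0.51| = 1 − 0.11 = 0.89
y ⇒ x = min(1, 1 − 0.89 + 0.95) = min(1, 1.06) = 1.00
(z ≡ ¬(z ≡ ¬y)) ≡ (y ⇒ x) = 1 − |0.89 − 1.00| = 1 − 0.11 = 0.89
¬((z ≡ ¬(z ≡ ¬y)) ≡ (y ⇒ x)) = 1 − 0.89 = 0.11

0.11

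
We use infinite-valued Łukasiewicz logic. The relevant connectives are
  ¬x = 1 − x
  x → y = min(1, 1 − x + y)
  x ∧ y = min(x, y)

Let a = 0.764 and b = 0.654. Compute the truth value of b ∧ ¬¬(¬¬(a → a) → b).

0.654

a → a = min(1, 1 − 0.764 + 0.764) = min(1, 1.000) = 1.000
¬(a → a) = 1 − 1.000 = 0.000
¬¬(a → a) = 1 − 0.000 = 1.000
¬¬(a → a) → b = min(1, 1 − 1.000 + 0.654) = min(1, 0.654) = 0.654
¬(¬¬(a → a) → b) = 1 − 0.654 = 0.346
¬¬(¬¬(a → a) → b) = 1 − 0.346 = 0.654
b ∧ ¬¬(¬¬(a → a) → b) = min(0.654, 0.654) = 0.654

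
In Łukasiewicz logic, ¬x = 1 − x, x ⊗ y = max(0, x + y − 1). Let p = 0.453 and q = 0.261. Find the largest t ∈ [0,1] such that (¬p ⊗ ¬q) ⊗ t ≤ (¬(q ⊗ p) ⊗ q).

¬p = 1 − 0.453 = 0.547
¬q = 1 − 0.261 = 0.739
¬p ⊗ ¬q = max(0, 0.547 + 0.739 − 1) = max(0, 0.286) = 0.286
So the left factor is ¬p ⊗ ¬q = 0.286.
q ⊗ p = max(0, 0.261 + 0.453 − 1) = max(0, -0.286) = 0.000
¬(q ⊗ p) = 1 − 0.000 = 1.000
¬(q ⊗ p) ⊗ q = max(0, 1.000 + 0.261 − 1) = max(0, 0.261) = 0.261
So the right-hand bound is ¬(q ⊗ p) ⊗ q = 0.261.
The residuum of the Łukasiewicz t-norm gives the supremum: min(1, 1 − 0.286 + 0.261).
1 − 0.286 + 0.261 = 0.975, so t = min(1, 0.975) = 0.975.
Check: 0.286 ⊗ 0.975 = max(0, 0.261) = 0.261 ≤ 0.261.

0.975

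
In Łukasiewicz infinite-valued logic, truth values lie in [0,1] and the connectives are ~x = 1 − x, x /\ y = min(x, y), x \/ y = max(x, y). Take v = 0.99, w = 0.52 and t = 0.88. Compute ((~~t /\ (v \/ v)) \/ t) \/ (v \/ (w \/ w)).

0.99

~t = 1 − 0.88 = 0.12
~~t = 1 − 0.12 = 0.88
v \/ v = max(0.99, 0.99) = 0.99
~~t /\ (v \/ v) = min(0.88, 0.99) = 0.88
(~~t /\ (v \/ v)) \/ t = max(0.88, 0.88) = 0.88
w \/ w = max(0.52, 0.52) = 0.52
v \/ (w \/ w) = max(0.99, 0.52) = 0.99
((~~t /\ (v \/ v)) \/ t) \/ (v \/ (w \/ w)) = max(0.88, 0.99) = 0.99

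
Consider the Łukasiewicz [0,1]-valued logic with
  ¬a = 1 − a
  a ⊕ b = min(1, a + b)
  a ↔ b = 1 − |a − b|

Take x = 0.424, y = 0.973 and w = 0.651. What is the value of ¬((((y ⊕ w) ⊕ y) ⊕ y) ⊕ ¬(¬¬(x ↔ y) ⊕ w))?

y ⊕ w = min(1, 0.973 + 0.651) = min(1, 1.624) = 1.000
(y ⊕ w) ⊕ y = min(1, 1.000 + 0.973) = min(1, 1.973) = 1.000
((y ⊕ w) ⊕ y) ⊕ y = min(1, 1.000 + 0.973) = min(1, 1.973) = 1.000
x ↔ y = 1 − |0.424 − 0.973| = 1 − 0.549 = 0.451
¬(x ↔ y) = 1 − 0.451 = 0.549
¬¬(x ↔ y) = 1 − 0.549 = 0.451
¬¬(x ↔ y) ⊕ w = min(1, 0.451 + 0.651) = min(1, 1.102) = 1.000
¬(¬¬(x ↔ y) ⊕ w) = 1 − 1.000 = 0.000
(((y ⊕ w) ⊕ y) ⊕ y) ⊕ ¬(¬¬(x ↔ y) ⊕ w) = min(1, 1.000 + 0.000) = min(1, 1.000) = 1.000
¬((((y ⊕ w) ⊕ y) ⊕ y) ⊕ ¬(¬¬(x ↔ y) ⊕ w)) = 1 − 1.000 = 0.000

0.000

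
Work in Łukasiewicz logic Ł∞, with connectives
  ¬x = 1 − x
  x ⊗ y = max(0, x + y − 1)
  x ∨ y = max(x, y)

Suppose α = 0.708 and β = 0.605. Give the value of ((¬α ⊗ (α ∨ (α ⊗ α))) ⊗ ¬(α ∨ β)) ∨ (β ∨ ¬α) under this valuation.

0.605

¬α = 1 − 0.708 = 0.292
α ⊗ α = max(0, 0.708 + 0.708 − 1) = max(0, 0.416) = 0.416
α ∨ (α ⊗ α) = max(0.708, 0.416) = 0.708
¬α ⊗ (α ∨ (α ⊗ α)) = max(0, 0.292 + 0.708 − 1) = max(0, 0.000) = 0.000
α ∨ β = max(0.708, 0.605) = 0.708
¬(α ∨ β) = 1 − 0.708 = 0.292
(¬α ⊗ (α ∨ (α ⊗ α))) ⊗ ¬(α ∨ β) = max(0, 0.000 + 0.292 − 1) = max(0, -0.708) = 0.000
β ∨ ¬α = max(0.605, 0.292) = 0.605
((¬α ⊗ (α ∨ (α ⊗ α))) ⊗ ¬(α ∨ β)) ∨ (β ∨ ¬α) = max(0.000, 0.605) = 0.605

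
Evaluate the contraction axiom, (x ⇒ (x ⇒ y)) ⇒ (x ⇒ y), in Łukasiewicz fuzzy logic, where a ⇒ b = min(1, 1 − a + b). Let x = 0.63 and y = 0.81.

x ⇒ y = min(1, 1 − 0.63 + 0.81) = min(1, 1.18) = 1.00
x ⇒ (x ⇒ y) = min(1, 1 − 0.63 + 1.00) = min(1, 1.37) = 1.00
(x ⇒ (x ⇒ y)) ⇒ (x ⇒ y) = min(1, 1 − 1.00 + 1.00) = min(1, 1.00) = 1.00

1.00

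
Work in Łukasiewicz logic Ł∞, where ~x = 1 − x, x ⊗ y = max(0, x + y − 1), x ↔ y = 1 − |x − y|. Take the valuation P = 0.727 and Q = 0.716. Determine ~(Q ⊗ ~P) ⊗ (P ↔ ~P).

~P = 1 − 0.727 = 0.273
Q ⊗ ~P = max(0, 0.716 + 0.273 − 1) = max(0, -0.011) = 0.000
~(Q ⊗ ~P) = 1 − 0.000 = 1.000
P ↔ ~P = 1 − |0.727 − 0.273| = 1 − 0.454 = 0.546
~(Q ⊗ ~P) ⊗ (P ↔ ~P) = max(0, 1.000 + 0.546 − 1) = max(0, 0.546) = 0.546

0.546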